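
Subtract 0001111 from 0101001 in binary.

Method 1 - Direct subtraction (column by column from the right: bit − bit − borrow-in; if negative, add 2 and borrow 1 from the next column):
borrow: 0111100
        0101001
-       0001111
---------------
        0011010

Method 2 - Add two's complement:
Two's complement of 0001111: invert → 1110000, add 1 → 1110001
  0101001
+ 1110001
---------
 10011010  (end carry out of the top bit = 1)
Discarding the end carry: 0011010
Decimal check:
  0101001 = 32 + 8 + 1 = 41
  0001111 = 8 + 4 + 2 + 1 = 15
  41 - 15 = 26, and 0011010 = 16 + 8 + 2 = 26 ✓



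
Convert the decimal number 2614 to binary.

Using repeated division by 2:
2614 ÷ 2 = 1307 remainder 0
1307 ÷ 2 = 653 remainder 1
653 ÷ 2 = 326 remainder 1
326 ÷ 2 = 163 remainder 0
163 ÷ 2 = 81 remainder 1
81 ÷ 2 = 40 remainder 1
40 ÷ 2 = 20 remainder 0
20 ÷ 2 = 10 remainder 0
10 ÷ 2 = 5 remainder 0
5 ÷ 2 = 2 remainder 1
2 ÷ 2 = 1 remainder 0
1 ÷ 2 = 0 remainder 1
Reading remainders bottom to top: 101000110110



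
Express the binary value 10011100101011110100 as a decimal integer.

Sum of powers of 2 for each 1-bit:
2^2 + 2^4 + 2^5 + 2^6 + 2^7 + 2^9 + 2^11 + 2^14 + 2^15 + 2^16 + 2^19
= 4 + 16 + 32 + 64 + 128 + 512 + 2048 + 16384 + 32768 + 65536 + 524288
= 641780



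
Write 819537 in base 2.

Using repeated division by 2:
819537 ÷ 2 = 409768 remainder 1
409768 ÷ 2 = 204884 remainder 0
204884 ÷ 2 = 102442 remainder 0
102442 ÷ 2 = 51221 remainder 0
51221 ÷ 2 = 25610 remainder 1
25610 ÷ 2 = 12805 remainder 0
12805 ÷ 2 = 6402 remainder 1
6402 ÷ 2 = 3201 remainder 0
3201 ÷ 2 = 1600 remainder 1
1600 ÷ 2 = 800 remainder 0
800 ÷ 2 = 400 remainder 0
400 ÷ 2 = 200 remainder 0
200 ÷ 2 = 100 remainder 0
100 ÷ 2 = 50 remainder 0
50 ÷ 2 = 25 remainder 0
25 ÷ 2 = 12 remainder 1
12 ÷ 2 = 6 remainder 0
6 ÷ 2 = 3 remainder 0
3 ÷ 2 = 1 remainder 1
1 ÷ 2 = 0 remainder 1
Reading remainders bottom to top: 11001000000101010001



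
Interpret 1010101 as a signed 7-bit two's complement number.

Binary: 1010101
Sign bit: 1 (negative)
Invert: 0101010
Add 1:  0101011
Magnitude: 0101011 = 32 + 8 + 2 + 1 = 43
Value: -43



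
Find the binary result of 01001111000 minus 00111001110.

Method 1 - Direct subtraction (column by column from the right: bit − bit − borrow-in; if negative, add 2 and borrow 1 from the next column):
borrow: 01100011100
        01001111000
-       00111001110
-------------------
        00010101010

Method 2 - Add two's complement:
Two's complement of 00111001110: invert → 11000110001, add 1 → 11000110010
  01001111000
+ 11000110010
-------------
 100010101010  (end carry out of the top bit = 1)
Discarding the end carry: 00010101010
Decimal check:
  01001111000 = 512 + 64 + 32 + 16 + 8 = 632
  00111001110 = 256 + 128 + 64 + 8 + 4 + 2 = 462
  632 - 462 = 170, and 00010101010 = 128 + 32 + 8 + 2 = 170 ✓



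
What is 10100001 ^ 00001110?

XOR: 1 when bits differ
  10100001
^ 00001110
----------
  10101111
Decimal: 161 ^ 14 = 175



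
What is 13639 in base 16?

Using repeated division by 16 (digits 10–15 are A–F):
13639 ÷ 16 = 852 remainder 7
852 ÷ 16 = 53 remainder 4
53 ÷ 16 = 3 remainder 5
3 ÷ 16 = 0 remainder 3
Reading remainders bottom to top: 3547



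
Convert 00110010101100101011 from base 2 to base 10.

Sum of powers of 2 for each 1-bit:
2^0 + 2^1 + 2^3 + 2^5 + 2^8 + 2^9 + 2^11 + 2^13 + 2^16 + 2^17
= 1 + 2 + 8 + 32 + 256 + 512 + 2048 + 8192 + 65536 + 131072
= 207659



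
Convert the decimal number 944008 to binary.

Using repeated division by 2:
944008 ÷ 2 = 472004 remainder 0
472004 ÷ 2 = 236002 remainder 0
236002 ÷ 2 = 118001 remainder 0
118001 ÷ 2 = 59000 remainder 1
59000 ÷ 2 = 29500 remainder 0
29500 ÷ 2 = 14750 remainder 0
14750 ÷ 2 = 7375 remainder 0
7375 ÷ 2 = 3687 remainder 1
3687 ÷ 2 = 1843 remainder 1
1843 ÷ 2 = 921 remainder 1
921 ÷ 2 = 460 remainder 1
460 ÷ 2 = 230 remainder 0
230 ÷ 2 = 115 remainder 0
115 ÷ 2 = 57 remainder 1
57 ÷ 2 = 28 remainder 1
28 ÷ 2 = 14 remainder 0
14 ÷ 2 = 7 remainder 0
7 ÷ 2 = 3 remainder 1
3 ÷ 2 = 1 remainder 1
1 ÷ 2 = 0 remainder 1
Reading remainders bottom to top: 11100110011110001000



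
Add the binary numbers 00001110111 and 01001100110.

Add column by column from the right: bit + bit + carry-in; write the sum mod 2, carry 1 when the sum is 2 or 3.
carry:  00011001100
        00001110111
+       01001100110
-------------------
       001011011101
(the carry out of the leftmost column, 0, becomes the leading bit)
Decimal check:
  00001110111 = 64 + 32 + 16 + 4 + 2 + 1 = 119
  01001100110 = 512 + 64 + 32 + 4 + 2 = 614
  119 + 614 = 733, and 001011011101 = 512 + 128 + 64 + 16 + 8 + 4 + 1 = 733 ✓



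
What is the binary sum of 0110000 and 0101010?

Add column by column from the right: bit + bit + carry-in; write the sum mod 2, carry 1 when the sum is 2 or 3.
carry:  1000000
        0110000
+       0101010
---------------
       01011010
(the carry out of the leftmost column, 0, becomes the leading bit)
Decimal check:
  0110000 = 32 + 16 = 48
  0101010 = 32 + 8 + 2 = 42
  48 + 42 = 90, and 01011010 = 64 + 16 + 8 + 2 = 90 ✓



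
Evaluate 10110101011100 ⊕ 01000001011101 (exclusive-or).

XOR: 1 when bits differ
  10110101011100
^ 01000001011101
----------------
  11110100000001
Decimal: 11612 ^ 4189 = 15617



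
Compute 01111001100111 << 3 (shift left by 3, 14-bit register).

Original: 01111001100111 (decimal 7783)
Shift left by 3 positions
Append 3 zeros on the right and drop the 3 high bits that overflow the 14-bit width
Result: 11001100111000 (decimal 13112)
Equivalent: 7783 << 3 = 7783 × 2^3 = 62264, truncated to 14 bits = 13112



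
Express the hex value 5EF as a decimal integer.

Expand by place value (powers of 16):
Digit values: E = 14, F = 15
5EF = 5 × 16^2 + 14 × 16^1 + 15 × 16^0
= 5 × 256 + 14 × 16 + 15 × 1
= 1280 + 224 + 15
= 1519



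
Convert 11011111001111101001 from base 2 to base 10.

Sum of powers of 2 for each 1-bit:
2^0 + 2^3 + 2^5 + 2^6 + 2^7 + 2^8 + 2^9 + 2^12 + 2^13 + 2^14 + 2^15 + 2^16 + 2^18 + 2^19
= 1 + 8 + 32 + 64 + 128 + 256 + 512 + 4096 + 8192 + 16384 + 32768 + 65536 + 262144 + 524288
= 914409



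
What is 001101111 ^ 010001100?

XOR: 1 when bits differ
  001101111
^ 010001100
-----------
  011100011
Decimal: 111 ^ 140 = 227



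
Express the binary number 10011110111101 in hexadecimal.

Group into 4-bit nibbles from right:
  0010 = 2
  0111 = 7
  1011 = B
  1101 = D
Result: 27BD



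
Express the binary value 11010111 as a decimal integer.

Sum of powers of 2 for each 1-bit:
2^0 + 2^1 + 2^2 + 2^4 + 2^6 + 2^7
= 1 + 2 + 4 + 16 + 64 + 128
= 215



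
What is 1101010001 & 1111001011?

AND: 1 only when both bits are 1
  1101010001
& 1111001011
------------
  1101000001
Decimal: 849 & 971 = 833



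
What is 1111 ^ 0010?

XOR: 1 when bits differ
  1111
^ 0010
------
  1101
Decimal: 15 ^ 2 = 13



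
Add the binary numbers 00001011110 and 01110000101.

Add column by column from the right: bit + bit + carry-in; write the sum mod 2, carry 1 when the sum is 2 or 3.
carry:  00000111000
        00001011110
+       01110000101
-------------------
       001111100011
(the carry out of the leftmost column, 0, becomes the leading bit)
Decimal check:
  00001011110 = 64 + 16 + 8 + 4 + 2 = 94
  01110000101 = 512 + 256 + 128 + 4 + 1 = 901
  94 + 901 = 995, and 001111100011 = 512 + 256 + 128 + 64 + 32 + 2 + 1 = 995 ✓



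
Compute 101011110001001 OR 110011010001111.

OR: 1 when either bit is 1
  101011110001001
| 110011010001111
-----------------
  111011110001111
Decimal: 22409 | 26255 = 30607



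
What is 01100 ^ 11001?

XOR: 1 when bits differ
  01100
^ 11001
-------
  10101
Decimal: 12 ^ 25 = 21



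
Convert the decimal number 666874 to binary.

Using repeated division by 2:
666874 ÷ 2 = 333437 remainder 0
333437 ÷ 2 = 166718 remainder 1
166718 ÷ 2 = 83359 remainder 0
83359 ÷ 2 = 41679 remainder 1
41679 ÷ 2 = 20839 remainder 1
20839 ÷ 2 = 10419 remainder 1
10419 ÷ 2 = 5209 remainder 1
5209 ÷ 2 = 2604 remainder 1
2604 ÷ 2 = 1302 remainder 0
1302 ÷ 2 = 651 remainder 0
651 ÷ 2 = 325 remainder 1
325 ÷ 2 = 162 remainder 1
162 ÷ 2 = 81 remainder 0
81 ÷ 2 = 40 remainder 1
40 ÷ 2 = 20 remainder 0
20 ÷ 2 = 10 remainder 0
10 ÷ 2 = 5 remainder 0
5 ÷ 2 = 2 remainder 1
2 ÷ 2 = 1 remainder 0
1 ÷ 2 = 0 remainder 1
Reading remainders bottom to top: 10100010110011111010



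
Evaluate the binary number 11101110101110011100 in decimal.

Sum of powers of 2 for each 1-bit:
2^2 + 2^3 + 2^4 + 2^7 + 2^8 + 2^9 + 2^11 + 2^13 + 2^14 + 2^15 + 2^17 + 2^18 + 2^19
= 4 + 8 + 16 + 128 + 256 + 512 + 2048 + 8192 + 16384 + 32768 + 131072 + 262144 + 524288
= 977820



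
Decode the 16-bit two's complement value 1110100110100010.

Binary: 1110100110100010
Sign bit: 1 (negative)
Invert: 0001011001011101
Add 1:  0001011001011110
Magnitude: 0001011001011110 = 4096 + 1024 + 512 + 64 + 16 + 8 + 4 + 2 = 5726
Value: -5726



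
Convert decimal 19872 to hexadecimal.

Using repeated division by 16 (digits 10–15 are A–F):
19872 ÷ 16 = 1242 remainder 0
1242 ÷ 16 = 77 remainder 10 (A)
77 ÷ 16 = 4 remainder 13 (D)
4 ÷ 16 = 0 remainder 4
Reading remainders bottom to top: 4DA0



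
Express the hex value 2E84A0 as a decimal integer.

Expand by place value (powers of 16):
Digit values: E = 14, A = 10
2E84A0 = 2 × 16^5 + 14 × 16^4 + 8 × 16^3 + 4 × 16^2 + 10 × 16^1 + 0 × 16^0
= 2 × 1048576 + 14 × 65536 + 8 × 4096 + 4 × 256 + 10 × 16 + 0 × 1
= 2097152 + 917504 + 32768 + 1024 + 160 + 0
= 3048608



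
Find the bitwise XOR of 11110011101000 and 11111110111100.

XOR: 1 when bits differ
  11110011101000
^ 11111110111100
----------------
  00001101010100
Decimal: 15592 ^ 16316 = 852



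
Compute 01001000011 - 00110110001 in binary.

Method 1 - Direct subtraction (column by column from the right: bit − bit − borrow-in; if negative, add 2 and borrow 1 from the next column):
borrow: 01101100000
        01001000011
-       00110110001
-------------------
        00010010010

Method 2 - Add two's complement:
Two's complement of 00110110001: invert → 11001001110, add 1 → 11001001111
  01001000011
+ 11001001111
-------------
 100010010010  (end carry out of the top bit = 1)
Discarding the end carry: 00010010010
Decimal check:
  01001000011 = 512 + 64 + 2 + 1 = 579
  00110110001 = 256 + 128 + 32 + 16 + 1 = 433
  579 - 433 = 146, and 00010010010 = 128 + 16 + 2 = 146 ✓



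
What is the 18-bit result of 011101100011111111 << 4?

Original: 011101100011111111 (decimal 121087)
Shift left by 4 positions
Append 4 zeros on the right and drop the 4 high bits that overflow the 18-bit width
Result: 011000111111110000 (decimal 102384)
Equivalent: 121087 << 4 = 121087 × 2^4 = 1937392, truncated to 18 bits = 102384



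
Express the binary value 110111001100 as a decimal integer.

Sum of powers of 2 for each 1-bit:
2^2 + 2^3 + 2^6 + 2^7 + 2^8 + 2^10 + 2^11
= 4 + 8 + 64 + 128 + 256 + 1024 + 2048
= 3532



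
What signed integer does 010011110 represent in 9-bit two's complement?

Binary: 010011110
Sign bit: 0 (non-negative)
Read directly as an unsigned value:
010011110 = 128 + 16 + 8 + 4 + 2 = 158
Value: 158



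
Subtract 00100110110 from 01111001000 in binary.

Method 1 - Direct subtraction (column by column from the right: bit − bit − borrow-in; if negative, add 2 and borrow 1 from the next column):
borrow: 00001101100
        01111001000
-       00100110110
-------------------
        01010010010

Method 2 - Add two's complement:
Two's complement of 00100110110: invert → 11011001001, add 1 → 11011001010
  01111001000
+ 11011001010
-------------
 101010010010  (end carry out of the top bit = 1)
Discarding the end carry: 01010010010
Decimal check:
  01111001000 = 512 + 256 + 128 + 64 + 8 = 968
  00100110110 = 256 + 32 + 16 + 4 + 2 = 310
  968 - 310 = 658, and 01010010010 = 512 + 128 + 16 + 2 = 658 ✓



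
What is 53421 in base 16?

Using repeated division by 16 (digits 10–15 are A–F):
53421 ÷ 16 = 3338 remainder 13 (D)
3338 ÷ 16 = 208 remainder 10 (A)
208 ÷ 16 = 13 remainder 0
13 ÷ 16 = 0 remainder 13 (D)
Reading remainders bottom to top: D0AD



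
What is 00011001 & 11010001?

AND: 1 only when both bits are 1
  00011001
& 11010001
----------
  00010001
Decimal: 25 & 209 = 17



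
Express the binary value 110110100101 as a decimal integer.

Sum of powers of 2 for each 1-bit:
2^0 + 2^2 + 2^5 + 2^7 + 2^8 + 2^10 + 2^11
= 1 + 4 + 32 + 128 + 256 + 1024 + 2048
= 3493



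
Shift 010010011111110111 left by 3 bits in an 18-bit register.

Original: 010010011111110111 (decimal 75767)
Shift left by 3 positions
Append 3 zeros on the right and drop the 3 high bits that overflow the 18-bit width
Result: 010011111110111000 (decimal 81848)
Equivalent: 75767 << 3 = 75767 × 2^3 = 606136, truncated to 18 bits = 81848



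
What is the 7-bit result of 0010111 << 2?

Original: 0010111 (decimal 23)
Shift left by 2 positions
Append 2 zeros on the right
Result: 1011100 (decimal 92)
Equivalent: 23 << 2 = 23 × 2^2 = 92



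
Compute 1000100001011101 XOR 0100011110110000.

XOR: 1 when bits differ
  1000100001011101
^ 0100011110110000
------------------
  1100111111101101
Decimal: 34909 ^ 18352 = 53229



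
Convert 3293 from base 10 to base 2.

Using repeated division by 2:
3293 ÷ 2 = 1646 remainder 1
1646 ÷ 2 = 823 remainder 0
823 ÷ 2 = 411 remainder 1
411 ÷ 2 = 205 remainder 1
205 ÷ 2 = 102 remainder 1
102 ÷ 2 = 51 remainder 0
51 ÷ 2 = 25 remainder 1
25 ÷ 2 = 12 remainder 1
12 ÷ 2 = 6 remainder 0
6 ÷ 2 = 3 remainder 0
3 ÷ 2 = 1 remainder 1
1 ÷ 2 = 0 remainder 1
Reading remainders bottom to top: 110011011101



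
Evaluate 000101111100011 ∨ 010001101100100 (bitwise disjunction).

OR: 1 when either bit is 1
  000101111100011
| 010001101100100
-----------------
  010101111100111
Decimal: 3043 | 9060 = 11239



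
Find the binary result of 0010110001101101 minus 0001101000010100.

Method 1 - Direct subtraction (column by column from the right: bit − bit − borrow-in; if negative, add 2 and borrow 1 from the next column):
borrow: 0010010000100000
        0010110001101101
-       0001101000010100
------------------------
        0001001001011001

Method 2 - Add two's complement:
Two's complement of 0001101000010100: invert → 1110010111101011, add 1 → 1110010111101100
  0010110001101101
+ 1110010111101100
------------------
 10001001001011001  (end carry out of the top bit = 1)
Discarding the end carry: 0001001001011001
Decimal check:
  0010110001101101 = 8192 + 2048 + 1024 + 64 + 32 + 8 + 4 + 1 = 11373
  0001101000010100 = 4096 + 2048 + 512 + 16 + 4 = 6676
  11373 - 6676 = 4697, and 0001001001011001 = 4096 + 512 + 64 + 16 + 8 + 1 = 4697 ✓



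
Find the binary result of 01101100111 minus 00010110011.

Method 1 - Direct subtraction (column by column from the right: bit − bit − borrow-in; if negative, add 2 and borrow 1 from the next column):
borrow: 00101100000
        01101100111
-       00010110011
-------------------
        01010110100

Method 2 - Add two's complement:
Two's complement of 00010110011: invert → 11101001100, add 1 → 11101001101
  01101100111
+ 11101001101
-------------
 101010110100  (end carry out of the top bit = 1)
Discarding the end carry: 01010110100
Decimal check:
  01101100111 = 512 + 256 + 64 + 32 + 4 + 2 + 1 = 871
  00010110011 = 128 + 32 + 16 + 2 + 1 = 179
  871 - 179 = 692, and 01010110100 = 512 + 128 + 32 + 16 + 4 = 692 ✓



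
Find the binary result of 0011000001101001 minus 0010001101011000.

Method 1 - Direct subtraction (column by column from the right: bit − bit − borrow-in; if negative, add 2 and borrow 1 from the next column):
borrow: 0001111000100000
        0011000001101001
-       0010001101011000
------------------------
        0000110100010001

Method 2 - Add two's complement:
Two's complement of 0010001101011000: invert → 1101110010100111, add 1 → 1101110010101000
  0011000001101001
+ 1101110010101000
------------------
 10000110100010001  (end carry out of the top bit = 1)
Discarding the end carry: 0000110100010001
Decimal check:
  0011000001101001 = 8192 + 4096 + 64 + 32 + 8 + 1 = 12393
  0010001101011000 = 8192 + 512 + 256 + 64 + 16 + 8 = 9048
  12393 - 9048 = 3345, and 0000110100010001 = 2048 + 1024 + 256 + 16 + 1 = 3345 ✓



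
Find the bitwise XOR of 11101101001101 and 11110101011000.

XOR: 1 when bits differ
  11101101001101
^ 11110101011000
----------------
  00011000010101
Decimal: 15181 ^ 15704 = 1557



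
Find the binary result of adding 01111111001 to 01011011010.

Add column by column from the right: bit + bit + carry-in; write the sum mod 2, carry 1 when the sum is 2 or 3.
carry:  11111110000
        01111111001
+       01011011010
-------------------
       011011010011
(the carry out of the leftmost column, 0, becomes the leading bit)
Decimal check:
  01111111001 = 512 + 256 + 128 + 64 + 32 + 16 + 8 + 1 = 1017
  01011011010 = 512 + 128 + 64 + 16 + 8 + 2 = 730
  1017 + 730 = 1747, and 011011010011 = 1024 + 512 + 128 + 64 + 16 + 2 + 1 = 1747 ✓



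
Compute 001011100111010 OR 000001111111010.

OR: 1 when either bit is 1
  001011100111010
| 000001111111010
-----------------
  001011111111010
Decimal: 5946 | 1018 = 6138



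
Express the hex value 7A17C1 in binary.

Convert each hex digit to 4 bits:
  7 = 0111
  A = 1010
  1 = 0001
  7 = 0111
  C = 1100
  1 = 0001
Concatenate: 011110100001011111000001



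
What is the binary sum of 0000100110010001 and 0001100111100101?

Add column by column from the right: bit + bit + carry-in; write the sum mod 2, carry 1 when the sum is 2 or 3.
carry:  0011001100000010
        0000100110010001
+       0001100111100101
------------------------
       00010001101110110
(the carry out of the leftmost column, 0, becomes the leading bit)
Decimal check:
  0000100110010001 = 2048 + 256 + 128 + 16 + 1 = 2449
  0001100111100101 = 4096 + 2048 + 256 + 128 + 64 + 32 + 4 + 1 = 6629
  2449 + 6629 = 9078, and 00010001101110110 = 8192 + 512 + 256 + 64 + 32 + 16 + 4 + 2 = 9078 ✓



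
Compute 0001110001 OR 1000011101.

OR: 1 when either bit is 1
  0001110001
| 1000011101
------------
  1001111101
Decimal: 113 | 541 = 637



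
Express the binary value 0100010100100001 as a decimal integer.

Sum of powers of 2 for each 1-bit:
2^0 + 2^5 + 2^8 + 2^10 + 2^14
= 1 + 32 + 256 + 1024 + 16384
= 17697



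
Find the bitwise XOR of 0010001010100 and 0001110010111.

XOR: 1 when bits differ
  0010001010100
^ 0001110010111
---------------
  0011111000011
Decimal: 1108 ^ 919 = 1987



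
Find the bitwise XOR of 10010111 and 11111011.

XOR: 1 when bits differ
  10010111
^ 11111011
----------
  01101100
Decimal: 151 ^ 251 = 108



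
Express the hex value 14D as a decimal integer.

Expand by place value (powers of 16):
Digit values: D = 13
14D = 1 × 16^2 + 4 × 16^1 + 13 × 16^0
= 1 × 256 + 4 × 16 + 13 × 1
= 256 + 64 + 13
= 333



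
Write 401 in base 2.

Using repeated division by 2:
401 ÷ 2 = 200 remainder 1
200 ÷ 2 = 100 remainder 0
100 ÷ 2 = 50 remainder 0
50 ÷ 2 = 25 remainder 0
25 ÷ 2 = 12 remainder 1
12 ÷ 2 = 6 remainder 0
6 ÷ 2 = 3 remainder 0
3 ÷ 2 = 1 remainder 1
1 ÷ 2 = 0 remainder 1
Reading remainders bottom to top: 110010001



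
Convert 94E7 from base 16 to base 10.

Expand by place value (powers of 16):
Digit values: E = 14
94E7 = 9 × 16^3 + 4 × 16^2 + 14 × 16^1 + 7 × 16^0
= 9 × 4096 + 4 × 256 + 14 × 16 + 7 × 1
= 36864 + 1024 + 224 + 7
= 38119



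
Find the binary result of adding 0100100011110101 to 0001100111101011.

Add column by column from the right: bit + bit + carry-in; write the sum mod 2, carry 1 when the sum is 2 or 3.
carry:  0011001111111110
        0100100011110101
+       0001100111101011
------------------------
       00110001011100000
(the carry out of the leftmost column, 0, becomes the leading bit)
Decimal check:
  0100100011110101 = 16384 + 2048 + 128 + 64 + 32 + 16 + 4 + 1 = 18677
  0001100111101011 = 4096 + 2048 + 256 + 128 + 64 + 32 + 8 + 2 + 1 = 6635
  18677 + 6635 = 25312, and 00110001011100000 = 16384 + 8192 + 512 + 128 + 64 + 32 = 25312 ✓



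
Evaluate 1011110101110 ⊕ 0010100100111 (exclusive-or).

XOR: 1 when bits differ
  1011110101110
^ 0010100100111
---------------
  1001010001001
Decimal: 6062 ^ 1319 = 4745



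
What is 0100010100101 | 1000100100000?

OR: 1 when either bit is 1
  0100010100101
| 1000100100000
---------------
  1100110100101
Decimal: 2213 | 4384 = 6565



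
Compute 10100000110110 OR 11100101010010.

OR: 1 when either bit is 1
  10100000110110
| 11100101010010
----------------
  11100101110110
Decimal: 10294 | 14674 = 14710



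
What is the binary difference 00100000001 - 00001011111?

Method 1 - Direct subtraction (column by column from the right: bit − bit − borrow-in; if negative, add 2 and borrow 1 from the next column):
borrow: 00111111100
        00100000001
-       00001011111
-------------------
        00010100010

Method 2 - Add two's complement:
Two's complement of 00001011111: invert → 11110100000, add 1 → 11110100001
  00100000001
+ 11110100001
-------------
 100010100010  (end carry out of the top bit = 1)
Discarding the end carry: 00010100010
Decimal check:
  00100000001 = 256 + 1 = 257
  00001011111 = 64 + 16 + 8 + 4 + 2 + 1 = 95
  257 - 95 = 162, and 00010100010 = 128 + 32 + 2 = 162 ✓



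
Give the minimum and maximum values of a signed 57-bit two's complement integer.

For 57-bit two's complement:
Minimum: -2^56 = -72057594037927936
Maximum: 2^56 - 1 = 72057594037927935



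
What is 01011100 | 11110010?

OR: 1 when either bit is 1
  01011100
| 11110010
----------
  11111110
Decimal: 92 | 242 = 254



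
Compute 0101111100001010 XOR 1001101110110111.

XOR: 1 when bits differ
  0101111100001010
^ 1001101110110111
------------------
  1100010010111101
Decimal: 24330 ^ 39863 = 50365



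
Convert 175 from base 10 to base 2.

Using repeated division by 2:
175 ÷ 2 = 87 remainder 1
87 ÷ 2 = 43 remainder 1
43 ÷ 2 = 21 remainder 1
21 ÷ 2 = 10 remainder 1
10 ÷ 2 = 5 remainder 0
5 ÷ 2 = 2 remainder 1
2 ÷ 2 = 1 remainder 0
1 ÷ 2 = 0 remainder 1
Reading remainders bottom to top: 10101111



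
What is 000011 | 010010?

OR: 1 when either bit is 1
  000011
| 010010
--------
  010011
Decimal: 3 | 18 = 19



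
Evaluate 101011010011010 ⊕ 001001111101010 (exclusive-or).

XOR: 1 when bits differ
  101011010011010
^ 001001111101010
-----------------
  100010101110000
Decimal: 22170 ^ 5098 = 17776



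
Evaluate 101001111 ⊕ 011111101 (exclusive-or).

XOR: 1 when bits differ
  101001111
^ 011111101
-----------
  110110010
Decimal: 335 ^ 253 = 434



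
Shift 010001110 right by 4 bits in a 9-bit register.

Original: 010001110 (decimal 142)
Shift right by 4 positions
Drop the 4 low bits; fill with zeros on the left
Result: 000001000 (decimal 8)
Equivalent: 142 >> 4 = 142 ÷ 2^4 = 8



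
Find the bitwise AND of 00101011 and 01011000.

AND: 1 only when both bits are 1
  00101011
& 01011000
----------
  00001000
Decimal: 43 & 88 = 8



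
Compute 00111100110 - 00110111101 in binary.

Method 1 - Direct subtraction (column by column from the right: bit − bit − borrow-in; if negative, add 2 and borrow 1 from the next column):
borrow: 00001110010
        00111100110
-       00110111101
-------------------
        00000101001

Method 2 - Add two's complement:
Two's complement of 00110111101: invert → 11001000010, add 1 → 11001000011
  00111100110
+ 11001000011
-------------
 100000101001  (end carry out of the top bit = 1)
Discarding the end carry: 00000101001
Decimal check:
  00111100110 = 256 + 128 + 64 + 32 + 4 + 2 = 486
  00110111101 = 256 + 128 + 32 + 16 + 8 + 4 + 1 = 445
  486 - 445 = 41, and 00000101001 = 32 + 8 + 1 = 41 ✓



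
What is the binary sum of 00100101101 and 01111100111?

Add column by column from the right: bit + bit + carry-in; write the sum mod 2, carry 1 when the sum is 2 or 3.
carry:  11111011110
        00100101101
+       01111100111
-------------------
       010100010100
(the carry out of the leftmost column, 0, becomes the leading bit)
Decimal check:
  00100101101 = 256 + 32 + 8 + 4 + 1 = 301
  01111100111 = 512 + 256 + 128 + 64 + 32 + 4 + 2 + 1 = 999
  301 + 999 = 1300, and 010100010100 = 1024 + 256 + 16 + 4 = 1300 ✓



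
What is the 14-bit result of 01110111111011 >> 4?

Original: 01110111111011 (decimal 7675)
Shift right by 4 positions
Drop the 4 low bits; fill with zeros on the left
Result: 00000111011111 (decimal 479)
Equivalent: 7675 >> 4 = 7675 ÷ 2^4 = 479



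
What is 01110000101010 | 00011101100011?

OR: 1 when either bit is 1
  01110000101010
| 00011101100011
----------------
  01111101101011
Decimal: 7210 | 1891 = 8043



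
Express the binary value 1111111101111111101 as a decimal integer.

Sum of powers of 2 for each 1-bit:
2^0 + 2^2 + 2^3 + 2^4 + 2^5 + 2^6 + 2^7 + 2^8 + 2^9 + 2^11 + 2^12 + 2^13 + 2^14 + 2^15 + 2^16 + 2^17 + 2^18
= 1 + 4 + 8 + 16 + 32 + 64 + 128 + 256 + 512 + 2048 + 4096 + 8192 + 16384 + 32768 + 65536 + 131072 + 262144
= 523261



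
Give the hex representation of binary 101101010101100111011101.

Group into 4-bit nibbles from right:
  1011 = B
  0101 = 5
  0101 = 5
  1001 = 9
  1101 = D
  1101 = D
Result: B559DD



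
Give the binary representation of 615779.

Using repeated division by 2:
615779 ÷ 2 = 307889 remainder 1
307889 ÷ 2 = 153944 remainder 1
153944 ÷ 2 = 76972 remainder 0
76972 ÷ 2 = 38486 remainder 0
38486 ÷ 2 = 19243 remainder 0
19243 ÷ 2 = 9621 remainder 1
9621 ÷ 2 = 4810 remainder 1
4810 ÷ 2 = 2405 remainder 0
2405 ÷ 2 = 1202 remainder 1
1202 ÷ 2 = 601 remainder 0
601 ÷ 2 = 300 remainder 1
300 ÷ 2 = 150 remainder 0
150 ÷ 2 = 75 remainder 0
75 ÷ 2 = 37 remainder 1
37 ÷ 2 = 18 remainder 1
18 ÷ 2 = 9 remainder 0
9 ÷ 2 = 4 remainder 1
4 ÷ 2 = 2 remainder 0
2 ÷ 2 = 1 remainder 0
1 ÷ 2 = 0 remainder 1
Reading remainders bottom to top: 10010110010101100011



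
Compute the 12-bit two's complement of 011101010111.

Original: 011101010111
Step 1 - Invert all bits: 100010101000
Step 2 - Add 1: 100010101001
Verification: 011101010111 + 100010101001 = 1000000000000; discarding the end carry (carry out of the top bit) leaves the 12-bit value 000000000000, as required for x + (-x)



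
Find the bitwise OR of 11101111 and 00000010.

OR: 1 when either bit is 1
  11101111
| 00000010
----------
  11101111
Decimal: 239 | 2 = 239



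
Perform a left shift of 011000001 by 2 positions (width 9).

Original: 011000001 (decimal 193)
Shift left by 2 positions
Append 2 zeros on the right and drop the 2 high bits that overflow the 9-bit width
Result: 100000100 (decimal 260)
Equivalent: 193 << 2 = 193 × 2^2 = 772, truncated to 9 bits = 260



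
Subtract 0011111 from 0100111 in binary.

Method 1 - Direct subtraction (column by column from the right: bit − bit − borrow-in; if negative, add 2 and borrow 1 from the next column):
borrow: 0110000
        0100111
-       0011111
---------------
        0001000

Method 2 - Add two's complement:
Two's complement of 0011111: invert → 1100000, add 1 → 1100001
  0100111
+ 1100001
---------
 10001000  (end carry out of the top bit = 1)
Discarding the end carry: 0001000
Decimal check:
  0100111 = 32 + 4 + 2 + 1 = 39
  0011111 = 16 + 8 + 4 + 2 + 1 = 31
  39 - 31 = 8, and 0001000 = 8 ✓



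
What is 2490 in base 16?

Using repeated division by 16 (digits 10–15 are A–F):
2490 ÷ 16 = 155 remainder 10 (A)
155 ÷ 16 = 9 remainder 11 (B)
9 ÷ 16 = 0 remainder 9
Reading remainders bottom to top: 9BA



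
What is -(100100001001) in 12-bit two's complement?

Original (sign bit 1, negative): 100100001001
Step 1 - Invert all bits: 011011110110
Step 2 - Add 1: 011011110111
Verification: 100100001001 + 011011110111 = 1000000000000; discarding the end carry (carry out of the top bit) leaves the 12-bit value 000000000000, as required for x + (-x)



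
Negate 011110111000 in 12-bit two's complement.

Original: 011110111000
Step 1 - Invert all bits: 100001000111
Step 2 - Add 1: 100001001000
Verification: 011110111000 + 100001001000 = 1000000000000; discarding the end carry (carry out of the top bit) leaves the 12-bit value 000000000000, as required for x + (-x)



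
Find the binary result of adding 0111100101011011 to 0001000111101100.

Add column by column from the right: bit + bit + carry-in; write the sum mod 2, carry 1 when the sum is 2 or 3.
carry:  1110001111110000
        0111100101011011
+       0001000111101100
------------------------
       01000101101000111
(the carry out of the leftmost column, 0, becomes the leading bit)
Decimal check:
  0111100101011011 = 16384 + 8192 + 4096 + 2048 + 256 + 64 + 16 + 8 + 2 + 1 = 31067
  0001000111101100 = 4096 + 256 + 128 + 64 + 32 + 8 + 4 = 4588
  31067 + 4588 = 35655, and 01000101101000111 = 32768 + 2048 + 512 + 256 + 64 + 4 + 2 + 1 = 35655 ✓



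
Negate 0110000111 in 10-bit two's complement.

Original: 0110000111
Step 1 - Invert all bits: 1001111000
Step 2 - Add 1: 1001111001
Verification: 0110000111 + 1001111001 = 10000000000; discarding the end carry (carry out of the top bit) leaves the 10-bit value 0000000000, as required for x + (-x)



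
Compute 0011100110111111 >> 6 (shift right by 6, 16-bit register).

Original: 0011100110111111 (decimal 14783)
Shift right by 6 positions
Drop the 6 low bits; fill with zeros on the left
Result: 0000000011100110 (decimal 230)
Equivalent: 14783 >> 6 = 14783 ÷ 2^6 = 230



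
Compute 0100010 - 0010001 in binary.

Method 1 - Direct subtraction (column by column from the right: bit − bit − borrow-in; if negative, add 2 and borrow 1 from the next column):
borrow: 0100010
        0100010
-       0010001
---------------
        0010001

Method 2 - Add two's complement:
Two's complement of 0010001: invert → 1101110, add 1 → 1101111
  0100010
+ 1101111
---------
 10010001  (end carry out of the top bit = 1)
Discarding the end carry: 0010001
Decimal check:
  0100010 = 32 + 2 = 34
  0010001 = 16 + 1 = 17
  34 - 17 = 17, and 0010001 = 16 + 1 = 17 ✓



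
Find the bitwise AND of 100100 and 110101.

AND: 1 only when both bits are 1
  100100
& 110101
--------
  100100
Decimal: 36 & 53 = 36



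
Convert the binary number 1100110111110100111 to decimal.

Sum of powers of 2 for each 1-bit:
2^0 + 2^1 + 2^2 + 2^5 + 2^7 + 2^8 + 2^9 + 2^10 + 2^11 + 2^13 + 2^14 + 2^17 + 2^18
= 1 + 2 + 4 + 32 + 128 + 256 + 512 + 1024 + 2048 + 8192 + 16384 + 131072 + 262144
= 421799



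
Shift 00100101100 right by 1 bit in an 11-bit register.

Original: 00100101100 (decimal 300)
Shift right by 1 position
Drop the 1 low bit; fill with zero on the left
Result: 00010010110 (decimal 150)
Equivalent: 300 >> 1 = 300 ÷ 2^1 = 150



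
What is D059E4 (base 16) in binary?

Convert each hex digit to 4 bits:
  D = 1101
  0 = 0000
  5 = 0101
  9 = 1001
  E = 1110
  4 = 0100
Concatenate: 110100000101100111100100



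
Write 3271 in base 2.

Using repeated division by 2:
3271 ÷ 2 = 1635 remainder 1
1635 ÷ 2 = 817 remainder 1
817 ÷ 2 = 408 remainder 1
408 ÷ 2 = 204 remainder 0
204 ÷ 2 = 102 remainder 0
102 ÷ 2 = 51 remainder 0
51 ÷ 2 = 25 remainder 1
25 ÷ 2 = 12 remainder 1
12 ÷ 2 = 6 remainder 0
6 ÷ 2 = 3 remainder 0
3 ÷ 2 = 1 remainder 1
1 ÷ 2 = 0 remainder 1
Reading remainders bottom to top: 110011000111



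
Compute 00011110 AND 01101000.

AND: 1 only when both bits are 1
  00011110
& 01101000
----------
  00001000
Decimal: 30 & 104 = 8



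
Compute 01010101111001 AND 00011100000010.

AND: 1 only when both bits are 1
  01010101111001
& 00011100000010
----------------
  00010100000000
Decimal: 5497 & 1794 = 1280



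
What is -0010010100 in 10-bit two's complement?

Original: 0010010100
Step 1 - Invert all bits: 1101101011
Step 2 - Add 1: 1101101100
Verification: 0010010100 + 1101101100 = 10000000000; discarding the end carry (carry out of the top bit) leaves the 10-bit value 0000000000, as required for x + (-x)



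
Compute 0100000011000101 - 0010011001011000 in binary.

Method 1 - Direct subtraction (column by column from the right: bit − bit − borrow-in; if negative, add 2 and borrow 1 from the next column):
borrow: 0111110011110000
        0100000011000101
-       0010011001011000
------------------------
        0001101001101101

Method 2 - Add two's complement:
Two's complement of 0010011001011000: invert → 1101100110100111, add 1 → 1101100110101000
  0100000011000101
+ 1101100110101000
------------------
 10001101001101101  (end carry out of the top bit = 1)
Discarding the end carry: 0001101001101101
Decimal check:
  0100000011000101 = 16384 + 128 + 64 + 4 + 1 = 16581
  0010011001011000 = 8192 + 1024 + 512 + 64 + 16 + 8 = 9816
  16581 - 9816 = 6765, and 0001101001101101 = 4096 + 2048 + 512 + 64 + 32 + 8 + 4 + 1 = 6765 ✓



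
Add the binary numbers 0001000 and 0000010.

Add column by column from the right: bit + bit + carry-in; write the sum mod 2, carry 1 when the sum is 2 or 3.
carry:  0000000
        0001000
+       0000010
---------------
       00001010
(the carry out of the leftmost column, 0, becomes the leading bit)
Decimal check:
  0001000 = 8
  0000010 = 2
  8 + 2 = 10, and 00001010 = 8 + 2 = 10 ✓



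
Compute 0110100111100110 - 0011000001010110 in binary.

Method 1 - Direct subtraction (column by column from the right: bit − bit − borrow-in; if negative, add 2 and borrow 1 from the next column):
borrow: 0110000000100000
        0110100111100110
-       0011000001010110
------------------------
        0011100110010000

Method 2 - Add two's complement:
Two's complement of 0011000001010110: invert → 1100111110101001, add 1 → 1100111110101010
  0110100111100110
+ 1100111110101010
------------------
 10011100110010000  (end carry out of the top bit = 1)
Discarding the end carry: 0011100110010000
Decimal check:
  0110100111100110 = 16384 + 8192 + 2048 + 256 + 128 + 64 + 32 + 4 + 2 = 27110
  0011000001010110 = 8192 + 4096 + 64 + 16 + 4 + 2 = 12374
  27110 - 12374 = 14736, and 0011100110010000 = 8192 + 4096 + 2048 + 256 + 128 + 16 = 14736 ✓



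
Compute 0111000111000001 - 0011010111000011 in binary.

Method 1 - Direct subtraction (column by column from the right: bit − bit − borrow-in; if negative, add 2 and borrow 1 from the next column):
borrow: 0111111111111100
        0111000111000001
-       0011010111000011
------------------------
        0011101111111110

Method 2 - Add two's complement:
Two's complement of 0011010111000011: invert → 1100101000111100, add 1 → 1100101000111101
  0111000111000001
+ 1100101000111101
------------------
 10011101111111110  (end carry out of the top bit = 1)
Discarding the end carry: 0011101111111110
Decimal check:
  0111000111000001 = 16384 + 8192 + 4096 + 256 + 128 + 64 + 1 = 29121
  0011010111000011 = 8192 + 4096 + 1024 + 256 + 128 + 64 + 2 + 1 = 13763
  29121 - 13763 = 15358, and 0011101111111110 = 8192 + 4096 + 2048 + 512 + 256 + 128 + 64 + 32 + 16 + 8 + 4 + 2 = 15358 ✓



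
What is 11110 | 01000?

OR: 1 when either bit is 1
  11110
| 01000
-------
  11110
Decimal: 30 | 8 = 30



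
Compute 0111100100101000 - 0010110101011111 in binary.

Method 1 - Direct subtraction (column by column from the right: bit − bit − borrow-in; if negative, add 2 and borrow 1 from the next column):
borrow: 0001111110111110
        0111100100101000
-       0010110101011111
------------------------
        0100101111001001

Method 2 - Add two's complement:
Two's complement of 0010110101011111: invert → 1101001010100000, add 1 → 1101001010100001
  0111100100101000
+ 1101001010100001
------------------
 10100101111001001  (end carry out of the top bit = 1)
Discarding the end carry: 0100101111001001
Decimal check:
  0111100100101000 = 16384 + 8192 + 4096 + 2048 + 256 + 32 + 8 = 31016
  0010110101011111 = 8192 + 2048 + 1024 + 256 + 64 + 16 + 8 + 4 + 2 + 1 = 11615
  31016 - 11615 = 19401, and 0100101111001001 = 16384 + 2048 + 512 + 256 + 128 + 64 + 8 + 1 = 19401 ✓



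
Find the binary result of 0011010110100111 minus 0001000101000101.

Method 1 - Direct subtraction (column by column from the right: bit − bit − borrow-in; if negative, add 2 and borrow 1 from the next column):
borrow: 0000000010000000
        0011010110100111
-       0001000101000101
------------------------
        0010010001100010

Method 2 - Add two's complement:
Two's complement of 0001000101000101: invert → 1110111010111010, add 1 → 1110111010111011
  0011010110100111
+ 1110111010111011
------------------
 10010010001100010  (end carry out of the top bit = 1)
Discarding the end carry: 0010010001100010
Decimal check:
  0011010110100111 = 8192 + 4096 + 1024 + 256 + 128 + 32 + 4 + 2 + 1 = 13735
  0001000101000101 = 4096 + 256 + 64 + 4 + 1 = 4421
  13735 - 4421 = 9314, and 0010010001100010 = 8192 + 1024 + 64 + 32 + 2 = 9314 ✓



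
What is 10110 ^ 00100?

XOR: 1 when bits differ
  10110
^ 00100
-------
  10010
Decimal: 22 ^ 4 = 18



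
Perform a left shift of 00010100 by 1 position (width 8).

Original: 00010100 (decimal 20)
Shift left by 1 position
Append 1 zero on the right
Result: 00101000 (decimal 40)
Equivalent: 20 << 1 = 20 × 2^1 = 40



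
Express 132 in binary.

Using repeated division by 2:
132 ÷ 2 = 66 remainder 0
66 ÷ 2 = 33 remainder 0
33 ÷ 2 = 16 remainder 1
16 ÷ 2 = 8 remainder 0
8 ÷ 2 = 4 remainder 0
4 ÷ 2 = 2 remainder 0
2 ÷ 2 = 1 remainder 0
1 ÷ 2 = 0 remainder 1
Reading remainders bottom to top: 10000100



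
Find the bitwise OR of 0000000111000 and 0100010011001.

OR: 1 when either bit is 1
  0000000111000
| 0100010011001
---------------
  0100010111001
Decimal: 56 | 2201 = 2233



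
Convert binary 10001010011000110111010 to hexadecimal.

Group into 4-bit nibbles from right:
  0100 = 4
  0101 = 5
  0011 = 3
  0001 = 1
  1011 = B
  1010 = A
Result: 4531BA



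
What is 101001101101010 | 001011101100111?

OR: 1 when either bit is 1
  101001101101010
| 001011101100111
-----------------
  101011101101111
Decimal: 21354 | 5991 = 22383



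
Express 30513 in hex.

Using repeated division by 16 (digits 10–15 are A–F):
30513 ÷ 16 = 1907 remainder 1
1907 ÷ 16 = 119 remainder 3
119 ÷ 16 = 7 remainder 7
7 ÷ 16 = 0 remainder 7
Reading remainders bottom to top: 7731



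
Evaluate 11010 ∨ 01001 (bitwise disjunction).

OR: 1 when either bit is 1
  11010
| 01001
-------
  11011
Decimal: 26 | 9 = 27



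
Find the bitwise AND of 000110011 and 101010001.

AND: 1 only when both bits are 1
  000110011
& 101010001
-----------
  000010001
Decimal: 51 & 337 = 17



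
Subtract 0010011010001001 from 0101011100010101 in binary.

Method 1 - Direct subtraction (column by column from the right: bit − bit − borrow-in; if negative, add 2 and borrow 1 from the next column):
borrow: 0100000100010000
        0101011100010101
-       0010011010001001
------------------------
        0011000010001100

Method 2 - Add two's complement:
Two's complement of 0010011010001001: invert → 1101100101110110, add 1 → 1101100101110111
  0101011100010101
+ 1101100101110111
------------------
 10011000010001100  (end carry out of the top bit = 1)
Discarding the end carry: 0011000010001100
Decimal check:
  0101011100010101 = 16384 + 4096 + 1024 + 512 + 256 + 16 + 4 + 1 = 22293
  0010011010001001 = 8192 + 1024 + 512 + 128 + 8 + 1 = 9865
  22293 - 9865 = 12428, and 0011000010001100 = 8192 + 4096 + 128 + 8 + 4 = 12428 ✓



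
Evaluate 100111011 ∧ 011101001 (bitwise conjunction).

AND: 1 only when both bits are 1
  100111011
& 011101001
-----------
  000101001
Decimal: 315 & 233 = 41



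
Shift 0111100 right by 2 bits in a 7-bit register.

Original: 0111100 (decimal 60)
Shift right by 2 positions
Drop the 2 low bits; fill with zeros on the left
Result: 0001111 (decimal 15)
Equivalent: 60 >> 2 = 60 ÷ 2^2 = 15

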